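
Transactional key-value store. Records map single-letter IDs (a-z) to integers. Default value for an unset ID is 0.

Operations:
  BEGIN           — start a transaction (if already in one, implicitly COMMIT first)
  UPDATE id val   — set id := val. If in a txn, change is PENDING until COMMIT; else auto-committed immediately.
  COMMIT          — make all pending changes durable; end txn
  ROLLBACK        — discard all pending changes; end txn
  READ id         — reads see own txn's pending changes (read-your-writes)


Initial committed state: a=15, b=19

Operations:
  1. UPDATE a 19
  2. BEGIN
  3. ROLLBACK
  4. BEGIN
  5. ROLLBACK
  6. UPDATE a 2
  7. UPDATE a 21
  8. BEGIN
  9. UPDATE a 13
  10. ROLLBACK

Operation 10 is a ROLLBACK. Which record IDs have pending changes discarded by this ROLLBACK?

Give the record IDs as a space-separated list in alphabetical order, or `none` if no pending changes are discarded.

Answer: a

Derivation:
Initial committed: {a=15, b=19}
Op 1: UPDATE a=19 (auto-commit; committed a=19)
Op 2: BEGIN: in_txn=True, pending={}
Op 3: ROLLBACK: discarded pending []; in_txn=False
Op 4: BEGIN: in_txn=True, pending={}
Op 5: ROLLBACK: discarded pending []; in_txn=False
Op 6: UPDATE a=2 (auto-commit; committed a=2)
Op 7: UPDATE a=21 (auto-commit; committed a=21)
Op 8: BEGIN: in_txn=True, pending={}
Op 9: UPDATE a=13 (pending; pending now {a=13})
Op 10: ROLLBACK: discarded pending ['a']; in_txn=False
ROLLBACK at op 10 discards: ['a']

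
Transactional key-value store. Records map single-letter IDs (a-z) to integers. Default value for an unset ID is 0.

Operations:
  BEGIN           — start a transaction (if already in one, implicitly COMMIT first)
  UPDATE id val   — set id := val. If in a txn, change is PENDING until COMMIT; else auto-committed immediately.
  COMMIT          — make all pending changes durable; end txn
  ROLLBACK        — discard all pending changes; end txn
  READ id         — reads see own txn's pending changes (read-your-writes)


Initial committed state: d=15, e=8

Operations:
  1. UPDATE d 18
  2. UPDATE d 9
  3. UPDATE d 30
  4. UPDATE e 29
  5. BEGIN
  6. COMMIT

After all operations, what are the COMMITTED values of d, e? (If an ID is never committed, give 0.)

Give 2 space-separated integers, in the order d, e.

Answer: 30 29

Derivation:
Initial committed: {d=15, e=8}
Op 1: UPDATE d=18 (auto-commit; committed d=18)
Op 2: UPDATE d=9 (auto-commit; committed d=9)
Op 3: UPDATE d=30 (auto-commit; committed d=30)
Op 4: UPDATE e=29 (auto-commit; committed e=29)
Op 5: BEGIN: in_txn=True, pending={}
Op 6: COMMIT: merged [] into committed; committed now {d=30, e=29}
Final committed: {d=30, e=29}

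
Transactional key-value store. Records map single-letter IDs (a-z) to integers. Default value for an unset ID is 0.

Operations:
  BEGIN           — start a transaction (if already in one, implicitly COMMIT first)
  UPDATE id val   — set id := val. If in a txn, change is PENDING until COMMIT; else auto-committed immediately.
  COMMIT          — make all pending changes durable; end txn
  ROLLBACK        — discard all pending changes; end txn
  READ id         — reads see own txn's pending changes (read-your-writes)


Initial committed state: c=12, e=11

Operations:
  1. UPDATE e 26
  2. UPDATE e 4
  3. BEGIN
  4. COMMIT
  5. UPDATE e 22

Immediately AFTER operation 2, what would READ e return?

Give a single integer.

Answer: 4

Derivation:
Initial committed: {c=12, e=11}
Op 1: UPDATE e=26 (auto-commit; committed e=26)
Op 2: UPDATE e=4 (auto-commit; committed e=4)
After op 2: visible(e) = 4 (pending={}, committed={c=12, e=4})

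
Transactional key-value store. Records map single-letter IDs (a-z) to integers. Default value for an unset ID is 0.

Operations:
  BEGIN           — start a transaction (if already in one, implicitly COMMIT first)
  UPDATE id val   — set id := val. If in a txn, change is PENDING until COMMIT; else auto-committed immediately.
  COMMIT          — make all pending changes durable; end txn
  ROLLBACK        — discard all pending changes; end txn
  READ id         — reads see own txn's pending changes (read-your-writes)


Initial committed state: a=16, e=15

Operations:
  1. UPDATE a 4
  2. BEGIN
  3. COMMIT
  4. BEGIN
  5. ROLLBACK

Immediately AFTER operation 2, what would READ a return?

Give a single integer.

Initial committed: {a=16, e=15}
Op 1: UPDATE a=4 (auto-commit; committed a=4)
Op 2: BEGIN: in_txn=True, pending={}
After op 2: visible(a) = 4 (pending={}, committed={a=4, e=15})

Answer: 4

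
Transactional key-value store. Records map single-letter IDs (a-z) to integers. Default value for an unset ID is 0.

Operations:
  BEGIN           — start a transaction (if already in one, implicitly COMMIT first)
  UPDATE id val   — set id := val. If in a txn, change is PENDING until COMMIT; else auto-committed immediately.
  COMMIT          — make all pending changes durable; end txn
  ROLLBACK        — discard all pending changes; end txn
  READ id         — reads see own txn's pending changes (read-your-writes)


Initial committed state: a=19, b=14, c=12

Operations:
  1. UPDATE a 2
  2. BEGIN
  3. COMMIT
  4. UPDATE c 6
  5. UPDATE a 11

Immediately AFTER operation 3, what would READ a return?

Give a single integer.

Initial committed: {a=19, b=14, c=12}
Op 1: UPDATE a=2 (auto-commit; committed a=2)
Op 2: BEGIN: in_txn=True, pending={}
Op 3: COMMIT: merged [] into committed; committed now {a=2, b=14, c=12}
After op 3: visible(a) = 2 (pending={}, committed={a=2, b=14, c=12})

Answer: 2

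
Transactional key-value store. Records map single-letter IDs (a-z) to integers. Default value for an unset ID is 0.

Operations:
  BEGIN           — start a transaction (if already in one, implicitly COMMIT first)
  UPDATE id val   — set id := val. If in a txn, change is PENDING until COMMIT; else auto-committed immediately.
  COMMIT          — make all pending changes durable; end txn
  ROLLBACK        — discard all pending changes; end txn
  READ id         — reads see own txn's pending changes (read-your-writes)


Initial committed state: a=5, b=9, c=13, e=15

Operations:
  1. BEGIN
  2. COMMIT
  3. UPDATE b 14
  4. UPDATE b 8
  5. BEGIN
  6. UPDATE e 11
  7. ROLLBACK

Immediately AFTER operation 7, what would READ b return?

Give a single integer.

Answer: 8

Derivation:
Initial committed: {a=5, b=9, c=13, e=15}
Op 1: BEGIN: in_txn=True, pending={}
Op 2: COMMIT: merged [] into committed; committed now {a=5, b=9, c=13, e=15}
Op 3: UPDATE b=14 (auto-commit; committed b=14)
Op 4: UPDATE b=8 (auto-commit; committed b=8)
Op 5: BEGIN: in_txn=True, pending={}
Op 6: UPDATE e=11 (pending; pending now {e=11})
Op 7: ROLLBACK: discarded pending ['e']; in_txn=False
After op 7: visible(b) = 8 (pending={}, committed={a=5, b=8, c=13, e=15})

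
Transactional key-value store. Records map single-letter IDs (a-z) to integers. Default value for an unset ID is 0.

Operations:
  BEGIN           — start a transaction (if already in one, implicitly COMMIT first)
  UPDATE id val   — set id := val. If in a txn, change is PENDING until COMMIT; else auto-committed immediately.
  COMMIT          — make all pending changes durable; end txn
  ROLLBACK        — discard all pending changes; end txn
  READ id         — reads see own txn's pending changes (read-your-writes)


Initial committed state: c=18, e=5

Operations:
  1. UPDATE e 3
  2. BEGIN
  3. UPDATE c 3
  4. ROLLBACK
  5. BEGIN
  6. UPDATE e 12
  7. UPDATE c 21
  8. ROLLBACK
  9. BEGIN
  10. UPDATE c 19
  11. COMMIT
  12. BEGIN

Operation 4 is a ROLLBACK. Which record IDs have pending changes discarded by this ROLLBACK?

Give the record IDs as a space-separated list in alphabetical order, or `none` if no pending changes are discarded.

Answer: c

Derivation:
Initial committed: {c=18, e=5}
Op 1: UPDATE e=3 (auto-commit; committed e=3)
Op 2: BEGIN: in_txn=True, pending={}
Op 3: UPDATE c=3 (pending; pending now {c=3})
Op 4: ROLLBACK: discarded pending ['c']; in_txn=False
Op 5: BEGIN: in_txn=True, pending={}
Op 6: UPDATE e=12 (pending; pending now {e=12})
Op 7: UPDATE c=21 (pending; pending now {c=21, e=12})
Op 8: ROLLBACK: discarded pending ['c', 'e']; in_txn=False
Op 9: BEGIN: in_txn=True, pending={}
Op 10: UPDATE c=19 (pending; pending now {c=19})
Op 11: COMMIT: merged ['c'] into committed; committed now {c=19, e=3}
Op 12: BEGIN: in_txn=True, pending={}
ROLLBACK at op 4 discards: ['c']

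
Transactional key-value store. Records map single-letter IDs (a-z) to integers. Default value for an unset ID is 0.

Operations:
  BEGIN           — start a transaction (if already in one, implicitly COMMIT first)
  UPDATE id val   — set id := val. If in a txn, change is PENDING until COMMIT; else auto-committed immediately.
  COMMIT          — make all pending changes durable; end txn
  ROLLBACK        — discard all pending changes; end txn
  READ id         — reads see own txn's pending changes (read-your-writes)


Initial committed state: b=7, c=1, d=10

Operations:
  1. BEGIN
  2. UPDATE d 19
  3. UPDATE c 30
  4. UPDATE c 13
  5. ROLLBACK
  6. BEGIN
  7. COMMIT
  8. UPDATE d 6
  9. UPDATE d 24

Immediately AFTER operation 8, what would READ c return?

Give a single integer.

Answer: 1

Derivation:
Initial committed: {b=7, c=1, d=10}
Op 1: BEGIN: in_txn=True, pending={}
Op 2: UPDATE d=19 (pending; pending now {d=19})
Op 3: UPDATE c=30 (pending; pending now {c=30, d=19})
Op 4: UPDATE c=13 (pending; pending now {c=13, d=19})
Op 5: ROLLBACK: discarded pending ['c', 'd']; in_txn=False
Op 6: BEGIN: in_txn=True, pending={}
Op 7: COMMIT: merged [] into committed; committed now {b=7, c=1, d=10}
Op 8: UPDATE d=6 (auto-commit; committed d=6)
After op 8: visible(c) = 1 (pending={}, committed={b=7, c=1, d=6})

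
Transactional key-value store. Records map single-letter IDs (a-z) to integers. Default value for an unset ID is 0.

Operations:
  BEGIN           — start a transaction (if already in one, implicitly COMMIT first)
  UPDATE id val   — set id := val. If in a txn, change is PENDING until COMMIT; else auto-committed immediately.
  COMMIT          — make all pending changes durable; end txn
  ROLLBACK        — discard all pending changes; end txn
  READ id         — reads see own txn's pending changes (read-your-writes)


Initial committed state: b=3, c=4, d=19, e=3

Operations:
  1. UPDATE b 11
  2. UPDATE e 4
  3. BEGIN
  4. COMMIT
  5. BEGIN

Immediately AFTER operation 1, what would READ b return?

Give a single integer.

Answer: 11

Derivation:
Initial committed: {b=3, c=4, d=19, e=3}
Op 1: UPDATE b=11 (auto-commit; committed b=11)
After op 1: visible(b) = 11 (pending={}, committed={b=11, c=4, d=19, e=3})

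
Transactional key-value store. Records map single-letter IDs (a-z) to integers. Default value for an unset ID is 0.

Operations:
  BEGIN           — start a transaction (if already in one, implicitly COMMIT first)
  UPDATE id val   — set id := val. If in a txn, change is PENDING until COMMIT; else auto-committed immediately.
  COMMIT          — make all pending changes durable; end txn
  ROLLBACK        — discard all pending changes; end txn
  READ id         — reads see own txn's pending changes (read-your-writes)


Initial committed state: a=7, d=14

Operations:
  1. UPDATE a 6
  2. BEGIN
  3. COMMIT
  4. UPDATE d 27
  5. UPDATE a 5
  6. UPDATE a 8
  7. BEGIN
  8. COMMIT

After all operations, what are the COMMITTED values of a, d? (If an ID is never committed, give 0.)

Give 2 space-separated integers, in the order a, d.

Initial committed: {a=7, d=14}
Op 1: UPDATE a=6 (auto-commit; committed a=6)
Op 2: BEGIN: in_txn=True, pending={}
Op 3: COMMIT: merged [] into committed; committed now {a=6, d=14}
Op 4: UPDATE d=27 (auto-commit; committed d=27)
Op 5: UPDATE a=5 (auto-commit; committed a=5)
Op 6: UPDATE a=8 (auto-commit; committed a=8)
Op 7: BEGIN: in_txn=True, pending={}
Op 8: COMMIT: merged [] into committed; committed now {a=8, d=27}
Final committed: {a=8, d=27}

Answer: 8 27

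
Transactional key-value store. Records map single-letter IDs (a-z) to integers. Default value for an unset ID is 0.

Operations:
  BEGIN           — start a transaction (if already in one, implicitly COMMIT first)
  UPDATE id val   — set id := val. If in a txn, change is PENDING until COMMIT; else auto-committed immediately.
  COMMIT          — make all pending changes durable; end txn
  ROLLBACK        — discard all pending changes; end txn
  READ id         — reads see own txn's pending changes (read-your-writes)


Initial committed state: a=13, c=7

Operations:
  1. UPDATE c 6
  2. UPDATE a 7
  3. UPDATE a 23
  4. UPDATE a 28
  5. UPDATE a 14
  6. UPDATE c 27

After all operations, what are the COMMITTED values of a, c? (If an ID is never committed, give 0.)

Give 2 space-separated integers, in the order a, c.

Answer: 14 27

Derivation:
Initial committed: {a=13, c=7}
Op 1: UPDATE c=6 (auto-commit; committed c=6)
Op 2: UPDATE a=7 (auto-commit; committed a=7)
Op 3: UPDATE a=23 (auto-commit; committed a=23)
Op 4: UPDATE a=28 (auto-commit; committed a=28)
Op 5: UPDATE a=14 (auto-commit; committed a=14)
Op 6: UPDATE c=27 (auto-commit; committed c=27)
Final committed: {a=14, c=27}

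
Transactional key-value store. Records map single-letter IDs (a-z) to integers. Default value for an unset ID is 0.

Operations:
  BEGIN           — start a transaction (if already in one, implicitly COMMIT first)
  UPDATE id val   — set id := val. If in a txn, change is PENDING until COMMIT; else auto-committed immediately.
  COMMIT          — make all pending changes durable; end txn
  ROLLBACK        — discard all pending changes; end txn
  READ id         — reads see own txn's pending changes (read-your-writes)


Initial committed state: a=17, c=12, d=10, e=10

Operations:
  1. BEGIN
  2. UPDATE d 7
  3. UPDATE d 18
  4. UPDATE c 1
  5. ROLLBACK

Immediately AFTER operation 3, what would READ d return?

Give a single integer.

Initial committed: {a=17, c=12, d=10, e=10}
Op 1: BEGIN: in_txn=True, pending={}
Op 2: UPDATE d=7 (pending; pending now {d=7})
Op 3: UPDATE d=18 (pending; pending now {d=18})
After op 3: visible(d) = 18 (pending={d=18}, committed={a=17, c=12, d=10, e=10})

Answer: 18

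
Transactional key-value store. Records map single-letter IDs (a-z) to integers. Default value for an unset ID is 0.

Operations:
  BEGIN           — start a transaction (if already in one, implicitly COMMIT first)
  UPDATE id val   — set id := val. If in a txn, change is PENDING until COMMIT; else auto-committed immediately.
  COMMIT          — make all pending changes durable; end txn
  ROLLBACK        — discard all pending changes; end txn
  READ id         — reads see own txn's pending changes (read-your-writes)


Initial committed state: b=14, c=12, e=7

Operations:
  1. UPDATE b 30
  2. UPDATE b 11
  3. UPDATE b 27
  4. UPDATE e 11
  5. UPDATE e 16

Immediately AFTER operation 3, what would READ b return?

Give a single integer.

Initial committed: {b=14, c=12, e=7}
Op 1: UPDATE b=30 (auto-commit; committed b=30)
Op 2: UPDATE b=11 (auto-commit; committed b=11)
Op 3: UPDATE b=27 (auto-commit; committed b=27)
After op 3: visible(b) = 27 (pending={}, committed={b=27, c=12, e=7})

Answer: 27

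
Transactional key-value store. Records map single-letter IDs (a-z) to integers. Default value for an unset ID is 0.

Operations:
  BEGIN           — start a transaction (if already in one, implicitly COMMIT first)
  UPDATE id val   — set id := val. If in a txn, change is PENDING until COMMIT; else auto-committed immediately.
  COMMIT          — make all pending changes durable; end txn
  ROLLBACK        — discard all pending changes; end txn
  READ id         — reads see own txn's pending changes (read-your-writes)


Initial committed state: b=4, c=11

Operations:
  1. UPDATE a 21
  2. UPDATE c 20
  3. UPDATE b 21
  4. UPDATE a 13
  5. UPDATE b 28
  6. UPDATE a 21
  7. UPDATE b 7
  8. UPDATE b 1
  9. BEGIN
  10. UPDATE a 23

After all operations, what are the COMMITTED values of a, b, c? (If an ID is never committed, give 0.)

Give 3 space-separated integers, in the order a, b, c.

Answer: 21 1 20

Derivation:
Initial committed: {b=4, c=11}
Op 1: UPDATE a=21 (auto-commit; committed a=21)
Op 2: UPDATE c=20 (auto-commit; committed c=20)
Op 3: UPDATE b=21 (auto-commit; committed b=21)
Op 4: UPDATE a=13 (auto-commit; committed a=13)
Op 5: UPDATE b=28 (auto-commit; committed b=28)
Op 6: UPDATE a=21 (auto-commit; committed a=21)
Op 7: UPDATE b=7 (auto-commit; committed b=7)
Op 8: UPDATE b=1 (auto-commit; committed b=1)
Op 9: BEGIN: in_txn=True, pending={}
Op 10: UPDATE a=23 (pending; pending now {a=23})
Final committed: {a=21, b=1, c=20}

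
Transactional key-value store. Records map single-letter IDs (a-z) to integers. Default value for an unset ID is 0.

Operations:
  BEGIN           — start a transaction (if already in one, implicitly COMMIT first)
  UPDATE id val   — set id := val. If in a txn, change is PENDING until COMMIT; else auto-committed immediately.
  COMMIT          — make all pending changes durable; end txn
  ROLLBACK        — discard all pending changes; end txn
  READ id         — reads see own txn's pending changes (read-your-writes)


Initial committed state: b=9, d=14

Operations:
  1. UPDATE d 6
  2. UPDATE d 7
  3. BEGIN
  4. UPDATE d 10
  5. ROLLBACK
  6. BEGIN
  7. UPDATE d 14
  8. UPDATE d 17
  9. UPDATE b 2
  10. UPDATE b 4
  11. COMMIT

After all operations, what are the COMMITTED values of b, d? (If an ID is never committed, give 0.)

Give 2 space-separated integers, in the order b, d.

Initial committed: {b=9, d=14}
Op 1: UPDATE d=6 (auto-commit; committed d=6)
Op 2: UPDATE d=7 (auto-commit; committed d=7)
Op 3: BEGIN: in_txn=True, pending={}
Op 4: UPDATE d=10 (pending; pending now {d=10})
Op 5: ROLLBACK: discarded pending ['d']; in_txn=False
Op 6: BEGIN: in_txn=True, pending={}
Op 7: UPDATE d=14 (pending; pending now {d=14})
Op 8: UPDATE d=17 (pending; pending now {d=17})
Op 9: UPDATE b=2 (pending; pending now {b=2, d=17})
Op 10: UPDATE b=4 (pending; pending now {b=4, d=17})
Op 11: COMMIT: merged ['b', 'd'] into committed; committed now {b=4, d=17}
Final committed: {b=4, d=17}

Answer: 4 17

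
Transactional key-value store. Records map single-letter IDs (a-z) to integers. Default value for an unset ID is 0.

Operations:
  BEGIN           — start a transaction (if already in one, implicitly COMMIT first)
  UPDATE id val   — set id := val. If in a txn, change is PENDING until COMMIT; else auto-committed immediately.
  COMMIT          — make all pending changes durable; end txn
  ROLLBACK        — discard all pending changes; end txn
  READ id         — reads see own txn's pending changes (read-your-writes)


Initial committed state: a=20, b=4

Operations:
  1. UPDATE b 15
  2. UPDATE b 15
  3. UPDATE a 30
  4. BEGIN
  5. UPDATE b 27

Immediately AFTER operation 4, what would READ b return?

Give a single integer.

Initial committed: {a=20, b=4}
Op 1: UPDATE b=15 (auto-commit; committed b=15)
Op 2: UPDATE b=15 (auto-commit; committed b=15)
Op 3: UPDATE a=30 (auto-commit; committed a=30)
Op 4: BEGIN: in_txn=True, pending={}
After op 4: visible(b) = 15 (pending={}, committed={a=30, b=15})

Answer: 15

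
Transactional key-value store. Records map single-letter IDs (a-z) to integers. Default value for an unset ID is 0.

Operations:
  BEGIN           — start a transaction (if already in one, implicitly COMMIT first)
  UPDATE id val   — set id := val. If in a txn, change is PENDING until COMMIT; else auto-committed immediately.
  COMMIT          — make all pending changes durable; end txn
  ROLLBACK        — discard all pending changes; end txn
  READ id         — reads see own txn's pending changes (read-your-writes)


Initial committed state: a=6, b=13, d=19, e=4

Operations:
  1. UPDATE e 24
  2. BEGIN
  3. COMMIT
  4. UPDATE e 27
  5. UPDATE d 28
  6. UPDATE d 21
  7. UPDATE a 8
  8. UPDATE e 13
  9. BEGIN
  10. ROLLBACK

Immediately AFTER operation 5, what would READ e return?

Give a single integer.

Answer: 27

Derivation:
Initial committed: {a=6, b=13, d=19, e=4}
Op 1: UPDATE e=24 (auto-commit; committed e=24)
Op 2: BEGIN: in_txn=True, pending={}
Op 3: COMMIT: merged [] into committed; committed now {a=6, b=13, d=19, e=24}
Op 4: UPDATE e=27 (auto-commit; committed e=27)
Op 5: UPDATE d=28 (auto-commit; committed d=28)
After op 5: visible(e) = 27 (pending={}, committed={a=6, b=13, d=28, e=27})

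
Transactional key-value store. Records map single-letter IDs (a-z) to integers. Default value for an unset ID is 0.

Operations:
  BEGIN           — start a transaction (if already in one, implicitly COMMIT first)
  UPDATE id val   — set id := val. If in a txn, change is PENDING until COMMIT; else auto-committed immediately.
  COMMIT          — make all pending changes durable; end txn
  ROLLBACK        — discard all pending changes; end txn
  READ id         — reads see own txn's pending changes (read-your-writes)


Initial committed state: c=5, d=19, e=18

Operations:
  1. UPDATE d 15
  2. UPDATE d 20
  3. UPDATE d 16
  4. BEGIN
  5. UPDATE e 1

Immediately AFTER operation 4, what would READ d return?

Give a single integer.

Initial committed: {c=5, d=19, e=18}
Op 1: UPDATE d=15 (auto-commit; committed d=15)
Op 2: UPDATE d=20 (auto-commit; committed d=20)
Op 3: UPDATE d=16 (auto-commit; committed d=16)
Op 4: BEGIN: in_txn=True, pending={}
After op 4: visible(d) = 16 (pending={}, committed={c=5, d=16, e=18})

Answer: 16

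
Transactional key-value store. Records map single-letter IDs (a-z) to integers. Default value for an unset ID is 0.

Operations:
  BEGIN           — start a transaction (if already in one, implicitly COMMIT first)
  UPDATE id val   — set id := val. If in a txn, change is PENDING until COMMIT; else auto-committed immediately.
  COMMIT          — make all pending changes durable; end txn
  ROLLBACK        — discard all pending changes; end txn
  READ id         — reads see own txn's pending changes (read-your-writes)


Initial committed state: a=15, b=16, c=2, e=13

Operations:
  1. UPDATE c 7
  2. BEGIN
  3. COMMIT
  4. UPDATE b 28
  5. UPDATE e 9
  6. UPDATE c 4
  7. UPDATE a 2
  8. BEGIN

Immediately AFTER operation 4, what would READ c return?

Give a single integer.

Answer: 7

Derivation:
Initial committed: {a=15, b=16, c=2, e=13}
Op 1: UPDATE c=7 (auto-commit; committed c=7)
Op 2: BEGIN: in_txn=True, pending={}
Op 3: COMMIT: merged [] into committed; committed now {a=15, b=16, c=7, e=13}
Op 4: UPDATE b=28 (auto-commit; committed b=28)
After op 4: visible(c) = 7 (pending={}, committed={a=15, b=28, c=7, e=13})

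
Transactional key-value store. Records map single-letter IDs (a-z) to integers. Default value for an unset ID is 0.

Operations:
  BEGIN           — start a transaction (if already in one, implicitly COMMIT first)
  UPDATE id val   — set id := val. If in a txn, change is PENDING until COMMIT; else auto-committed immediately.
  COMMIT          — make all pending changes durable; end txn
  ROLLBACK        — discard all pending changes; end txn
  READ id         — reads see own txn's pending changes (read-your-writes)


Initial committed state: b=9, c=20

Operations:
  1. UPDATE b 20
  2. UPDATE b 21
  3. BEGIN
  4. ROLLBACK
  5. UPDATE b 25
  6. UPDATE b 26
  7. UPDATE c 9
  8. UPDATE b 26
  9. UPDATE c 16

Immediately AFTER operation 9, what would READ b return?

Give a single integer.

Initial committed: {b=9, c=20}
Op 1: UPDATE b=20 (auto-commit; committed b=20)
Op 2: UPDATE b=21 (auto-commit; committed b=21)
Op 3: BEGIN: in_txn=True, pending={}
Op 4: ROLLBACK: discarded pending []; in_txn=False
Op 5: UPDATE b=25 (auto-commit; committed b=25)
Op 6: UPDATE b=26 (auto-commit; committed b=26)
Op 7: UPDATE c=9 (auto-commit; committed c=9)
Op 8: UPDATE b=26 (auto-commit; committed b=26)
Op 9: UPDATE c=16 (auto-commit; committed c=16)
After op 9: visible(b) = 26 (pending={}, committed={b=26, c=16})

Answer: 26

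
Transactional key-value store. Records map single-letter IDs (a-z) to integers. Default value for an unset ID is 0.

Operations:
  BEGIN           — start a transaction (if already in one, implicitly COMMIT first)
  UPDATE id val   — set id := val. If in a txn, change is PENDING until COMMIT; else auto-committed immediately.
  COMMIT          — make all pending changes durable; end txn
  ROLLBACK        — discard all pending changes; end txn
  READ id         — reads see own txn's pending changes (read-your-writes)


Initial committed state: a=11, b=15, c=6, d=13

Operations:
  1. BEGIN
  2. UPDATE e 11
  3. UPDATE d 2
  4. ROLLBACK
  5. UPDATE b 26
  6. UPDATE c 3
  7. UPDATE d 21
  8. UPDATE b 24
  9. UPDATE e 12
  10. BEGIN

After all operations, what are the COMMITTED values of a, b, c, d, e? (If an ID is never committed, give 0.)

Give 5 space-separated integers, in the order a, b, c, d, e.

Answer: 11 24 3 21 12

Derivation:
Initial committed: {a=11, b=15, c=6, d=13}
Op 1: BEGIN: in_txn=True, pending={}
Op 2: UPDATE e=11 (pending; pending now {e=11})
Op 3: UPDATE d=2 (pending; pending now {d=2, e=11})
Op 4: ROLLBACK: discarded pending ['d', 'e']; in_txn=False
Op 5: UPDATE b=26 (auto-commit; committed b=26)
Op 6: UPDATE c=3 (auto-commit; committed c=3)
Op 7: UPDATE d=21 (auto-commit; committed d=21)
Op 8: UPDATE b=24 (auto-commit; committed b=24)
Op 9: UPDATE e=12 (auto-commit; committed e=12)
Op 10: BEGIN: in_txn=True, pending={}
Final committed: {a=11, b=24, c=3, d=21, e=12}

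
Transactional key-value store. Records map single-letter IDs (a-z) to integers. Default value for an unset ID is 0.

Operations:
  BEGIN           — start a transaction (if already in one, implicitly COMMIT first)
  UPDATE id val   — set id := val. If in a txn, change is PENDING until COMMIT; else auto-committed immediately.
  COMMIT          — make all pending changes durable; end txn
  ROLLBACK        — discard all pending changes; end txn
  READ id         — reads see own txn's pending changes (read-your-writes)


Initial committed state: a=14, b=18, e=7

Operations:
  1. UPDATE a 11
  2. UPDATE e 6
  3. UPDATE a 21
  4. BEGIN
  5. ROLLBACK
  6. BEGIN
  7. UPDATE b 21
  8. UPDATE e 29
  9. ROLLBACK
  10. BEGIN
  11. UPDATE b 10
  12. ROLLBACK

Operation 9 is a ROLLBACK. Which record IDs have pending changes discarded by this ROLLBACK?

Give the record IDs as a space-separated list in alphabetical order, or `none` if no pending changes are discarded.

Answer: b e

Derivation:
Initial committed: {a=14, b=18, e=7}
Op 1: UPDATE a=11 (auto-commit; committed a=11)
Op 2: UPDATE e=6 (auto-commit; committed e=6)
Op 3: UPDATE a=21 (auto-commit; committed a=21)
Op 4: BEGIN: in_txn=True, pending={}
Op 5: ROLLBACK: discarded pending []; in_txn=False
Op 6: BEGIN: in_txn=True, pending={}
Op 7: UPDATE b=21 (pending; pending now {b=21})
Op 8: UPDATE e=29 (pending; pending now {b=21, e=29})
Op 9: ROLLBACK: discarded pending ['b', 'e']; in_txn=False
Op 10: BEGIN: in_txn=True, pending={}
Op 11: UPDATE b=10 (pending; pending now {b=10})
Op 12: ROLLBACK: discarded pending ['b']; in_txn=False
ROLLBACK at op 9 discards: ['b', 'e']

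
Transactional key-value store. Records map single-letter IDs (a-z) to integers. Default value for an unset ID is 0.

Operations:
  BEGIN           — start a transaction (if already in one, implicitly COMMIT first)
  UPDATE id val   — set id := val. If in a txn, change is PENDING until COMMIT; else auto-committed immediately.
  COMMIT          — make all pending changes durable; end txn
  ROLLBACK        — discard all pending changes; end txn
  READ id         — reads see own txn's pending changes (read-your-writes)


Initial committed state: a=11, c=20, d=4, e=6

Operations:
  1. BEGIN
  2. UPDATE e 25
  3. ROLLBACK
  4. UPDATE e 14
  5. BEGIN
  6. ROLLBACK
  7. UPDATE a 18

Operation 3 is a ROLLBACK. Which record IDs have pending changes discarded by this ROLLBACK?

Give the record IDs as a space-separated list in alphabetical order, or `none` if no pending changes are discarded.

Answer: e

Derivation:
Initial committed: {a=11, c=20, d=4, e=6}
Op 1: BEGIN: in_txn=True, pending={}
Op 2: UPDATE e=25 (pending; pending now {e=25})
Op 3: ROLLBACK: discarded pending ['e']; in_txn=False
Op 4: UPDATE e=14 (auto-commit; committed e=14)
Op 5: BEGIN: in_txn=True, pending={}
Op 6: ROLLBACK: discarded pending []; in_txn=False
Op 7: UPDATE a=18 (auto-commit; committed a=18)
ROLLBACK at op 3 discards: ['e']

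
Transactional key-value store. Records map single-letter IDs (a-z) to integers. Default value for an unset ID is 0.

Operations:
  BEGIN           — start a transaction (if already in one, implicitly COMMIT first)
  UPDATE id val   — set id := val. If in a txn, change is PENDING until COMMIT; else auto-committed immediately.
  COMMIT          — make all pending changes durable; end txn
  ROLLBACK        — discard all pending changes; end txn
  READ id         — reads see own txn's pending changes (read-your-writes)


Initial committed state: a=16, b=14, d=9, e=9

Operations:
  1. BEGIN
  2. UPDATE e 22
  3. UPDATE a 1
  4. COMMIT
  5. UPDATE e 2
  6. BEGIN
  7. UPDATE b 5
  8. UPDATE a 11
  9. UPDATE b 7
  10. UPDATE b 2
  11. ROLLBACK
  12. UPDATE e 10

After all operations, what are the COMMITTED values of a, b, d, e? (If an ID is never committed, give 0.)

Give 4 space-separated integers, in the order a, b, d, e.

Initial committed: {a=16, b=14, d=9, e=9}
Op 1: BEGIN: in_txn=True, pending={}
Op 2: UPDATE e=22 (pending; pending now {e=22})
Op 3: UPDATE a=1 (pending; pending now {a=1, e=22})
Op 4: COMMIT: merged ['a', 'e'] into committed; committed now {a=1, b=14, d=9, e=22}
Op 5: UPDATE e=2 (auto-commit; committed e=2)
Op 6: BEGIN: in_txn=True, pending={}
Op 7: UPDATE b=5 (pending; pending now {b=5})
Op 8: UPDATE a=11 (pending; pending now {a=11, b=5})
Op 9: UPDATE b=7 (pending; pending now {a=11, b=7})
Op 10: UPDATE b=2 (pending; pending now {a=11, b=2})
Op 11: ROLLBACK: discarded pending ['a', 'b']; in_txn=False
Op 12: UPDATE e=10 (auto-commit; committed e=10)
Final committed: {a=1, b=14, d=9, e=10}

Answer: 1 14 9 10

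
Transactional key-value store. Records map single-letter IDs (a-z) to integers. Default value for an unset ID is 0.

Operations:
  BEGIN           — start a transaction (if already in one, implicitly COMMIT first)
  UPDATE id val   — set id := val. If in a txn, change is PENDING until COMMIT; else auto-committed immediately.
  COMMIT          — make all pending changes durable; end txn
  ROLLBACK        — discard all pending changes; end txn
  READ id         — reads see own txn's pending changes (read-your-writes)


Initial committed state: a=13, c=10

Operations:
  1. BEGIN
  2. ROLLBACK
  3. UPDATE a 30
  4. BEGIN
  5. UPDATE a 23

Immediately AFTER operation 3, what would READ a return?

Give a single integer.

Answer: 30

Derivation:
Initial committed: {a=13, c=10}
Op 1: BEGIN: in_txn=True, pending={}
Op 2: ROLLBACK: discarded pending []; in_txn=False
Op 3: UPDATE a=30 (auto-commit; committed a=30)
After op 3: visible(a) = 30 (pending={}, committed={a=30, c=10})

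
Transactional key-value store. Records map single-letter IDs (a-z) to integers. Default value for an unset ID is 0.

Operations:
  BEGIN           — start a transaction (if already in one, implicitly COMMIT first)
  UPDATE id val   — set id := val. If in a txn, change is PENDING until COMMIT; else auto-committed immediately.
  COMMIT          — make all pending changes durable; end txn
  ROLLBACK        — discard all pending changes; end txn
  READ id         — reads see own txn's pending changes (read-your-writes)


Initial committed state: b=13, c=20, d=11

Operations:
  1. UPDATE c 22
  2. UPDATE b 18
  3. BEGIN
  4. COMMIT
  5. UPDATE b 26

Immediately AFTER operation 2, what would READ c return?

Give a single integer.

Initial committed: {b=13, c=20, d=11}
Op 1: UPDATE c=22 (auto-commit; committed c=22)
Op 2: UPDATE b=18 (auto-commit; committed b=18)
After op 2: visible(c) = 22 (pending={}, committed={b=18, c=22, d=11})

Answer: 22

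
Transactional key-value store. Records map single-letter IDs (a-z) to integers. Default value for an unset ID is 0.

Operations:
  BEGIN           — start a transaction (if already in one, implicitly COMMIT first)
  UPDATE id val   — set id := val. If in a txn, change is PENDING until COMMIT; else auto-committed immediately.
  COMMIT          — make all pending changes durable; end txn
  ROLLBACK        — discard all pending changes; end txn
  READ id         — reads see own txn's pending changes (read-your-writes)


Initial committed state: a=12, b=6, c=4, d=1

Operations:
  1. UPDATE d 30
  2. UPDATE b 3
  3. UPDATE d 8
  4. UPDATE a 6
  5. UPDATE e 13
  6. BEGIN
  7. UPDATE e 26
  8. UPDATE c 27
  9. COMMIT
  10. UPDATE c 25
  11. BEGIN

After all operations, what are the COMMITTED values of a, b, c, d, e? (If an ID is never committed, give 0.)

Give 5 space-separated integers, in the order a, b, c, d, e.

Answer: 6 3 25 8 26

Derivation:
Initial committed: {a=12, b=6, c=4, d=1}
Op 1: UPDATE d=30 (auto-commit; committed d=30)
Op 2: UPDATE b=3 (auto-commit; committed b=3)
Op 3: UPDATE d=8 (auto-commit; committed d=8)
Op 4: UPDATE a=6 (auto-commit; committed a=6)
Op 5: UPDATE e=13 (auto-commit; committed e=13)
Op 6: BEGIN: in_txn=True, pending={}
Op 7: UPDATE e=26 (pending; pending now {e=26})
Op 8: UPDATE c=27 (pending; pending now {c=27, e=26})
Op 9: COMMIT: merged ['c', 'e'] into committed; committed now {a=6, b=3, c=27, d=8, e=26}
Op 10: UPDATE c=25 (auto-commit; committed c=25)
Op 11: BEGIN: in_txn=True, pending={}
Final committed: {a=6, b=3, c=25, d=8, e=26}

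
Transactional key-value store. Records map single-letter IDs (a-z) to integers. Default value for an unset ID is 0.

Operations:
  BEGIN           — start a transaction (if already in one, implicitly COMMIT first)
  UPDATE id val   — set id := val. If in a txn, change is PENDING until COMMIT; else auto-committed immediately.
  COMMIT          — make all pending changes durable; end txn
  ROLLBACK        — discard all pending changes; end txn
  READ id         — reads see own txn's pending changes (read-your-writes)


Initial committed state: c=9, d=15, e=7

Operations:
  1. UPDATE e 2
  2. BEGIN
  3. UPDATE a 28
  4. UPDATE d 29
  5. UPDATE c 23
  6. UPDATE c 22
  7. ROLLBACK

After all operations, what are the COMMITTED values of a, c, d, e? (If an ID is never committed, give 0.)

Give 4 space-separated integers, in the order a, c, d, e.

Initial committed: {c=9, d=15, e=7}
Op 1: UPDATE e=2 (auto-commit; committed e=2)
Op 2: BEGIN: in_txn=True, pending={}
Op 3: UPDATE a=28 (pending; pending now {a=28})
Op 4: UPDATE d=29 (pending; pending now {a=28, d=29})
Op 5: UPDATE c=23 (pending; pending now {a=28, c=23, d=29})
Op 6: UPDATE c=22 (pending; pending now {a=28, c=22, d=29})
Op 7: ROLLBACK: discarded pending ['a', 'c', 'd']; in_txn=False
Final committed: {c=9, d=15, e=2}

Answer: 0 9 15 2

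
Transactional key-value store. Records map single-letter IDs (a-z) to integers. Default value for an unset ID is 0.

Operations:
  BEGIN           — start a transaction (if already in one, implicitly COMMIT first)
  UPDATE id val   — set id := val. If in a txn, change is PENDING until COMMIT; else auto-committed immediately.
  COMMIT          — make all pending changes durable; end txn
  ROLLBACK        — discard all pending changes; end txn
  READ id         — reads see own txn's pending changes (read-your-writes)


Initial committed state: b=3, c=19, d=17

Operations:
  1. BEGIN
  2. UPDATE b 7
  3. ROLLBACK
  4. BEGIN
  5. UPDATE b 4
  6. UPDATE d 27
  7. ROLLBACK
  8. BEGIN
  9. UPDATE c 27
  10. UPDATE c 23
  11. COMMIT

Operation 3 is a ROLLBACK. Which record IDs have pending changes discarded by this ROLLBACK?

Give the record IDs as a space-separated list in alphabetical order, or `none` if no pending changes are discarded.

Answer: b

Derivation:
Initial committed: {b=3, c=19, d=17}
Op 1: BEGIN: in_txn=True, pending={}
Op 2: UPDATE b=7 (pending; pending now {b=7})
Op 3: ROLLBACK: discarded pending ['b']; in_txn=False
Op 4: BEGIN: in_txn=True, pending={}
Op 5: UPDATE b=4 (pending; pending now {b=4})
Op 6: UPDATE d=27 (pending; pending now {b=4, d=27})
Op 7: ROLLBACK: discarded pending ['b', 'd']; in_txn=False
Op 8: BEGIN: in_txn=True, pending={}
Op 9: UPDATE c=27 (pending; pending now {c=27})
Op 10: UPDATE c=23 (pending; pending now {c=23})
Op 11: COMMIT: merged ['c'] into committed; committed now {b=3, c=23, d=17}
ROLLBACK at op 3 discards: ['b']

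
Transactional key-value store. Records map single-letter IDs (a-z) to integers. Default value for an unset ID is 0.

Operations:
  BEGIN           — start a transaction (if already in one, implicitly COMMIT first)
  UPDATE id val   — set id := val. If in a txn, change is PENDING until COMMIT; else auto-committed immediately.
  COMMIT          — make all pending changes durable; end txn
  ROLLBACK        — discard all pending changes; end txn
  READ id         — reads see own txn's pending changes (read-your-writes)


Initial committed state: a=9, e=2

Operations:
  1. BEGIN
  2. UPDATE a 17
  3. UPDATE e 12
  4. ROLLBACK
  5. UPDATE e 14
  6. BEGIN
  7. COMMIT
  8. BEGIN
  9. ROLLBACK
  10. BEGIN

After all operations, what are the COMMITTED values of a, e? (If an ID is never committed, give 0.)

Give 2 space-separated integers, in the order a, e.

Answer: 9 14

Derivation:
Initial committed: {a=9, e=2}
Op 1: BEGIN: in_txn=True, pending={}
Op 2: UPDATE a=17 (pending; pending now {a=17})
Op 3: UPDATE e=12 (pending; pending now {a=17, e=12})
Op 4: ROLLBACK: discarded pending ['a', 'e']; in_txn=False
Op 5: UPDATE e=14 (auto-commit; committed e=14)
Op 6: BEGIN: in_txn=True, pending={}
Op 7: COMMIT: merged [] into committed; committed now {a=9, e=14}
Op 8: BEGIN: in_txn=True, pending={}
Op 9: ROLLBACK: discarded pending []; in_txn=False
Op 10: BEGIN: in_txn=True, pending={}
Final committed: {a=9, e=14}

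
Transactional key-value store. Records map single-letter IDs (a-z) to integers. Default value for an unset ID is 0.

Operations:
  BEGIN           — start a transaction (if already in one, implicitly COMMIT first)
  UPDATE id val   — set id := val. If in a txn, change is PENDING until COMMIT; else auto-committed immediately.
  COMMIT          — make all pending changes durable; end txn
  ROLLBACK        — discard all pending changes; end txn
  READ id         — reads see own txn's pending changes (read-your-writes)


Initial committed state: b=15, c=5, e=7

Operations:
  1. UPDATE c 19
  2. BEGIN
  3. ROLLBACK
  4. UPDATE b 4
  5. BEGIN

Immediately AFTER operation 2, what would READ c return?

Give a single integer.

Initial committed: {b=15, c=5, e=7}
Op 1: UPDATE c=19 (auto-commit; committed c=19)
Op 2: BEGIN: in_txn=True, pending={}
After op 2: visible(c) = 19 (pending={}, committed={b=15, c=19, e=7})

Answer: 19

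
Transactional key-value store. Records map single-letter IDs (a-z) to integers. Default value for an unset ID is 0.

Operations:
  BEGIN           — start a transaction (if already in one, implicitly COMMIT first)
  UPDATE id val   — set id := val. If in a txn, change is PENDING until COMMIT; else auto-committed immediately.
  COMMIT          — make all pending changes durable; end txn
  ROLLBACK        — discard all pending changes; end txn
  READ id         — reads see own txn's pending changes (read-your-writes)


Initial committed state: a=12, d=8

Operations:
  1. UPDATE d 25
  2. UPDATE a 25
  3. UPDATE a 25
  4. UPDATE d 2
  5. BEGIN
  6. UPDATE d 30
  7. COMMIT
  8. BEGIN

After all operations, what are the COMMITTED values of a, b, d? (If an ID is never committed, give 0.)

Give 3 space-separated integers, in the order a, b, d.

Initial committed: {a=12, d=8}
Op 1: UPDATE d=25 (auto-commit; committed d=25)
Op 2: UPDATE a=25 (auto-commit; committed a=25)
Op 3: UPDATE a=25 (auto-commit; committed a=25)
Op 4: UPDATE d=2 (auto-commit; committed d=2)
Op 5: BEGIN: in_txn=True, pending={}
Op 6: UPDATE d=30 (pending; pending now {d=30})
Op 7: COMMIT: merged ['d'] into committed; committed now {a=25, d=30}
Op 8: BEGIN: in_txn=True, pending={}
Final committed: {a=25, d=30}

Answer: 25 0 30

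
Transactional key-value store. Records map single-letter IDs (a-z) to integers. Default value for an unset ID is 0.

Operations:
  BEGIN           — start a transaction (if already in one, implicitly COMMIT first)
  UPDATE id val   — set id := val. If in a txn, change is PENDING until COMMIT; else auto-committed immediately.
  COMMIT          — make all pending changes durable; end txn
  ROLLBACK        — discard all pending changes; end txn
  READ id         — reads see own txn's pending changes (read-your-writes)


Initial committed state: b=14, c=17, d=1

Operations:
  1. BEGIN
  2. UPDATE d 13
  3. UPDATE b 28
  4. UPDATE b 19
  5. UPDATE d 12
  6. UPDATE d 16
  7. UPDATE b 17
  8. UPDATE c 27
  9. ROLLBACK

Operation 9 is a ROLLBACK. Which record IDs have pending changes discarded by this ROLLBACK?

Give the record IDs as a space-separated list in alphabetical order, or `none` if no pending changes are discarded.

Initial committed: {b=14, c=17, d=1}
Op 1: BEGIN: in_txn=True, pending={}
Op 2: UPDATE d=13 (pending; pending now {d=13})
Op 3: UPDATE b=28 (pending; pending now {b=28, d=13})
Op 4: UPDATE b=19 (pending; pending now {b=19, d=13})
Op 5: UPDATE d=12 (pending; pending now {b=19, d=12})
Op 6: UPDATE d=16 (pending; pending now {b=19, d=16})
Op 7: UPDATE b=17 (pending; pending now {b=17, d=16})
Op 8: UPDATE c=27 (pending; pending now {b=17, c=27, d=16})
Op 9: ROLLBACK: discarded pending ['b', 'c', 'd']; in_txn=False
ROLLBACK at op 9 discards: ['b', 'c', 'd']

Answer: b c d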